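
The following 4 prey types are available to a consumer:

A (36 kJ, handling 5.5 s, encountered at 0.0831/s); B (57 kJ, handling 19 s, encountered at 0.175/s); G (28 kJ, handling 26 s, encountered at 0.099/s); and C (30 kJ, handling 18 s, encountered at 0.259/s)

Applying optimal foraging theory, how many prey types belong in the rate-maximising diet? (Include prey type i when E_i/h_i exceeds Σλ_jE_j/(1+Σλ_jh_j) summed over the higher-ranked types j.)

Profitabilities (E/h, kJ/s): A 6.55, B 3, C 1.67, G 1.08. Add prey in this order while the next type's profitability exceeds the intake rate on those already taken.
Rate on top 1: 2.053. B: 3 > 2.053 → include.
Rate on top 2: 2.712. C: 1.67 < 2.712 → exclude; stop.
Optimal diet: A, B — 2 of 4 types.

2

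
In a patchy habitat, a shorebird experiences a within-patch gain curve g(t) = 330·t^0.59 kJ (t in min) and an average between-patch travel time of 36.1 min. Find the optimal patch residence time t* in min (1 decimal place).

Maximise g(t)/(T+t): set derivative to zero → g'(t)(T+t) = g(t).
g'(t) = 0.59·330·t^-0.41. Setting 0.59·330·t^-0.41 = 330·t^0.59/(36.1+t) gives 0.59(36.1+t) = t, so 0.41·t = 0.59×36.1.
t* = 0.59×36.1/0.41 = 51.95 min.

51.9 min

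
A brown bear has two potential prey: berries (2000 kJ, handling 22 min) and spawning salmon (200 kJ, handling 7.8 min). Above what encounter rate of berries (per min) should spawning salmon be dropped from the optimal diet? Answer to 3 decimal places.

Drop spawning salmon once their profitability E₂/h₂ falls below the rate achievable on berries alone: E₂/h₂ = λE₁/(1 + λh₁).
Solve for λ: λE₁h₂ = E₂(1 + λh₁) → λ(E₁h₂ − E₂h₁) = E₂ → λ = E₂/(E₁h₂ − E₂h₁).
λ = 200/(2000×7.8 − 200×22) = 200/1.12e+04 = 0.01786 per min.

0.018 per min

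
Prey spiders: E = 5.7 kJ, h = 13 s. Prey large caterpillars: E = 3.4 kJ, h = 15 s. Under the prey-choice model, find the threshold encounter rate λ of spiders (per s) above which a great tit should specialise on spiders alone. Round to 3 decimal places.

0.082 per s

Drop large caterpillars once their profitability E₂/h₂ falls below the rate achievable on spiders alone: E₂/h₂ = λE₁/(1 + λh₁).
Solve for λ: λE₁h₂ = E₂(1 + λh₁) → λ(E₁h₂ − E₂h₁) = E₂ → λ = E₂/(E₁h₂ − E₂h₁).
λ = 3.4/(5.7×15 − 3.4×13) = 3.4/41.3 = 0.08232 per s.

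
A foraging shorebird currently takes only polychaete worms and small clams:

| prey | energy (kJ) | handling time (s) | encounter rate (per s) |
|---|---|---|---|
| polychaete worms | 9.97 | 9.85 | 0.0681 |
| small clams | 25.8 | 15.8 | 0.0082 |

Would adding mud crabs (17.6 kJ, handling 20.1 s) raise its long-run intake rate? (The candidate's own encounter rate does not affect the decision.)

Yes

On polychaete worms and small clams alone, R = ΣλE/(1+Σλh) = 0.8905/1.8 = 0.4946 kJ/s.
mud crabs: E/h = 17.6/20.1 = 0.8756 kJ/s.
0.8756 > 0.4946, so adding mud crabs raises the average — include it.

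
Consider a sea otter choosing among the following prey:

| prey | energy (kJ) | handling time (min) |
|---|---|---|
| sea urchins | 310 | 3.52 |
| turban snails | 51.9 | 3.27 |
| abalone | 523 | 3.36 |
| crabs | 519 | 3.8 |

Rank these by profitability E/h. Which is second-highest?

In descending order of E/h:
abalone: 523/3.36 = 156 kJ/min
crabs: 519/3.8 = 137 kJ/min
sea urchins: 310/3.52 = 88.1 kJ/min
turban snails: 51.9/3.27 = 15.9 kJ/min

crabs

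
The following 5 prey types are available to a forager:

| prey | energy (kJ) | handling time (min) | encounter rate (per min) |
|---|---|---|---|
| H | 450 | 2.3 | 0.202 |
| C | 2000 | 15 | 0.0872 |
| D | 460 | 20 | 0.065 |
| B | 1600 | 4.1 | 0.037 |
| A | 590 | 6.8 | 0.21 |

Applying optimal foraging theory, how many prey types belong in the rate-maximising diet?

Rank by E/h (kJ/min): B 390, H 196, C 133, A 86.8, D 23. Include each in turn until the next type's E/h falls below the running intake rate.
Rate on top 1: 51.4. H: 196 > 51.4 → include.
Rate on top 2: 92.87. C: 133 > 92.87 → include.
Rate on top 3: 111. A: 86.8 < 111 → exclude; stop.
Optimal diet: B, H, C — 3 of 5 types.

3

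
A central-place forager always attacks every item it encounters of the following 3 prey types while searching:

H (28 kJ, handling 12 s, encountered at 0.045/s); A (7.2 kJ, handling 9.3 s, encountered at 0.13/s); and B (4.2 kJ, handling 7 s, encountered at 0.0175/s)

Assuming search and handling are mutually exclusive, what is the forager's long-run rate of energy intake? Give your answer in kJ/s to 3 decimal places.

0.790 kJ/s

Energy encountered per unit search time: 0.045×28 + 0.13×7.2 + 0.0175×4.2 = 2.269 kJ/s.
Handling time per unit search time: 0.045×12 + 0.13×9.3 + 0.0175×7 = 1.872.
Rate = 2.269/(1 + 1.872) = 0.7904 kJ/s.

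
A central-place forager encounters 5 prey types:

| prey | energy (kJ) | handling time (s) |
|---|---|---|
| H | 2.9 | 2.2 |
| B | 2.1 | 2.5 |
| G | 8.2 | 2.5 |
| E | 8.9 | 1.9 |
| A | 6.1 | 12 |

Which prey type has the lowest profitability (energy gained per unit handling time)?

Profitability E/h (kJ/s): H = 2.9/2.2 = 1.32, B = 2.1/2.5 = 0.84, G = 8.2/2.5 = 3.28, E = 8.9/1.9 = 4.68, A = 6.1/12 = 0.508.
Ranked: E > G > H > B > A.

A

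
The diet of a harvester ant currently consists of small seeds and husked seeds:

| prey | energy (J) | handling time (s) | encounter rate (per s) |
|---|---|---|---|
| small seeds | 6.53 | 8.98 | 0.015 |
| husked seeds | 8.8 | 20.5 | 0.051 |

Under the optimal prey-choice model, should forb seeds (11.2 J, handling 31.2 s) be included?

Current rate: (0.015×6.53 + 0.051×8.8)/(1 + 0.015×8.98 + 0.051×20.5) = 0.2508 J/s.
Profitability of forb seeds: 11.2/31.2 = 0.359 J/s.
Since 0.359 > R, including forb seeds increases the long-run rate.

Yes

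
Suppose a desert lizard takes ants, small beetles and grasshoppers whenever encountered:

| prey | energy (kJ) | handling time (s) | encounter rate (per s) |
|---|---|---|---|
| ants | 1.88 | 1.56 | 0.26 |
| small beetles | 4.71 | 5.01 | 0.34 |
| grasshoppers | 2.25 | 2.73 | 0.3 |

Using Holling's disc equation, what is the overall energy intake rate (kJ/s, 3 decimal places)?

Energy encountered per unit search time: 0.26×1.88 + 0.34×4.71 + 0.3×2.25 = 2.765 kJ/s.
Handling time per unit search time: 0.26×1.56 + 0.34×5.01 + 0.3×2.73 = 2.928.
Rate = 2.765/(1 + 2.928) = 0.704 kJ/s.

0.704 kJ/s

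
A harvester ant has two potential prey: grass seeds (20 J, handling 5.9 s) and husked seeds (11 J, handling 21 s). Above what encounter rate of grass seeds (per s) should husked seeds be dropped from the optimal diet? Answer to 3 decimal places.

0.031 per s

At the threshold, the rate on grass seeds alone equals the profitability of husked seeds: λ·20/(1 + λ·5.9) = 11/21 = 0.5238.
Rearranging, λ(20 − 0.5238×5.9) = 0.5238, so λ = 0.5238/16.91 = 0.03098 per s.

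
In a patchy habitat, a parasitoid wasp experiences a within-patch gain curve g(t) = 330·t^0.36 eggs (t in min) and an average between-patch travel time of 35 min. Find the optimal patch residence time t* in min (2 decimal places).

Maximise g(t)/(T+t): set derivative to zero → g'(t)(T+t) = g(t).
g'(t) = 0.36·330·t^-0.64. Setting 0.36·330·t^-0.64 = 330·t^0.36/(35+t) gives 0.36(35+t) = t, so 0.64·t = 0.36×35.
t* = 0.36×35/0.64 = 19.69 min.

19.69 min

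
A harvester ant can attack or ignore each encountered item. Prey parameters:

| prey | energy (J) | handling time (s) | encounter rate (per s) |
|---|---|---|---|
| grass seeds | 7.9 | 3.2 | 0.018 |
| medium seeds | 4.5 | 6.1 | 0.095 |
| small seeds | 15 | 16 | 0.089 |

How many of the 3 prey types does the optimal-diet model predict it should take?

Rank by E/h (J/s): grass seeds 2.47, small seeds 0.938, medium seeds 0.738. Include each in turn until the next type's E/h falls below the running intake rate.
Rate on top 1: 0.1345. small seeds: 0.938 > 0.1345 → include.
Rate on top 2: 0.5953. medium seeds: 0.738 > 0.5953 → include.
Optimal diet: grass seeds, small seeds, medium seeds — 3 of 3 types.

3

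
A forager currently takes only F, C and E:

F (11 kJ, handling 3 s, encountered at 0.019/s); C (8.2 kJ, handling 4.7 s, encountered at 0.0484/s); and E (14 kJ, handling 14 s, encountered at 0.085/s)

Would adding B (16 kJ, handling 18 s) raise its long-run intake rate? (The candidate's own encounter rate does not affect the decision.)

Yes

Intake rate on the current diet: R = (0.019×11 + 0.0484×8.2 + 0.085×14) / (1 + 0.019×3 + 0.0484×4.7 + 0.085×14) = 1.796/2.474 = 0.7258 kJ/s.
B: E/h = 16/18 = 0.8889 kJ/s.
Since 0.8889 > R, including B increases the long-run rate.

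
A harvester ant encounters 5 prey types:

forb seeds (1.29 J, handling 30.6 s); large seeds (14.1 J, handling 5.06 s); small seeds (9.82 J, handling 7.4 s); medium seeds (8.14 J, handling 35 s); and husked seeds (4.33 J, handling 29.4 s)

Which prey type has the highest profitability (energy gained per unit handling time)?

large seeds

In descending order of E/h:
large seeds: 14.1/5.06 = 2.79 J/s
small seeds: 9.82/7.4 = 1.33 J/s
medium seeds: 8.14/35 = 0.233 J/s
husked seeds: 4.33/29.4 = 0.147 J/s
forb seeds: 1.29/30.6 = 0.0422 J/s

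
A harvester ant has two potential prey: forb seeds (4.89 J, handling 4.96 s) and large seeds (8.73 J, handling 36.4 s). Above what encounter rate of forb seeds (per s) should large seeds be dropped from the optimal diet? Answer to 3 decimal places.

At the threshold, the rate on forb seeds alone equals the profitability of large seeds: λ·4.89/(1 + λ·4.96) = 8.73/36.4 = 0.2398.
Rearranging, λ(4.89 − 0.2398×4.96) = 0.2398, so λ = 0.2398/3.7 = 0.06481 per s.

0.065 per s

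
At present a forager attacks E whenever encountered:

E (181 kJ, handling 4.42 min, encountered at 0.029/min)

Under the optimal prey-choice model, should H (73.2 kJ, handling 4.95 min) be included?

Yes

On E alone, R = ΣλE/(1+Σλh) = 5.249/1.128 = 4.653 kJ/min.
H: E/h = 73.2/4.95 = 14.79 kJ/min.
Since 14.79 > R, including H increases the long-run rate.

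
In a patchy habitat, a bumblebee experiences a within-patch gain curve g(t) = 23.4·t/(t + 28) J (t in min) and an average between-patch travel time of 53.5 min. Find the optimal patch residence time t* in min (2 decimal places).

38.70 min

Maximise g(t)/(T+t): set derivative to zero → g'(t)(T+t) = g(t).
g'(t) = 23.4·28/(t + 28)². Setting 23.4·28/(t+28)² = 23.4t/[(t+28)(53.5+t)] gives 28(53.5+t) = t(t+28), so t² = 28×53.5 = 1498.
t* = √1498 = 38.7 min.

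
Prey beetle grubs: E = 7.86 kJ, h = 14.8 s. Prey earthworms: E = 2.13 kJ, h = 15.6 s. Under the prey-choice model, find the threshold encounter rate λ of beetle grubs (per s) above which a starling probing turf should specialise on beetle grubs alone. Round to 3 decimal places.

0.023 per s

At the threshold, the rate on beetle grubs alone equals the profitability of earthworms: λ·7.86/(1 + λ·14.8) = 2.13/15.6 = 0.1365.
Rearranging, λ(7.86 − 0.1365×14.8) = 0.1365, so λ = 0.1365/5.839 = 0.02338 per s.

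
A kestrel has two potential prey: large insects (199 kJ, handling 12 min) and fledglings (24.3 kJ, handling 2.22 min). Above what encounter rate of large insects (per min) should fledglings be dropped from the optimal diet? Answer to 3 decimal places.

0.162 per min

At the threshold, the rate on large insects alone equals the profitability of fledglings: λ·199/(1 + λ·12) = 24.3/2.22 = 10.95.
Rearranging, λ(199 − 10.95×12) = 10.95, so λ = 10.95/67.65 = 0.1618 per min.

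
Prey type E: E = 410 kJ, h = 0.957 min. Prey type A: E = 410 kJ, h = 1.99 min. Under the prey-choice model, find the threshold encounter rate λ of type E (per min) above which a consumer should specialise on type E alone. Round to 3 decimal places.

The zero-one rule: include type A iff E₂/h₂ > λE₁/(1+λh₁). Equality gives the switch point.
λE₁h₂ = E₂ + λE₂h₁ ⇒ λ = E₂/(E₁h₂ − E₂h₁) = 410/(815.9 − 392.4) = 0.9681 per min.

0.968 per min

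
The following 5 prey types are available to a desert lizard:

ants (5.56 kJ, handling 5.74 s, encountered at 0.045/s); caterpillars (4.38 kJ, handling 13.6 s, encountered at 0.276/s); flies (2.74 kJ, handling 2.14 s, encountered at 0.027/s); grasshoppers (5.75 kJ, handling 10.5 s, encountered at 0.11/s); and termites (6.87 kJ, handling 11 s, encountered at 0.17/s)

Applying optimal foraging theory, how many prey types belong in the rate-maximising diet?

4

E/h in descending order: flies 1.28, ants 0.969, termites 0.625, grasshoppers 0.548, caterpillars 0.322 kJ/s. The optimal diet is the largest prefix of this list for which every included type satisfies E_i/h_i > R on the types above it.
Rate on top 1: 0.06994. ants: 0.969 > 0.06994 → include.
Rate on top 2: 0.2463. termites: 0.625 > 0.2463 → include.
Rate on top 3: 0.4683. grasshoppers: 0.548 > 0.4683 → include.
Rate on top 4: 0.4894. caterpillars: 0.322 < 0.4894 → exclude; stop.
Optimal diet: flies, ants, termites, grasshoppers — 4 of 5 types.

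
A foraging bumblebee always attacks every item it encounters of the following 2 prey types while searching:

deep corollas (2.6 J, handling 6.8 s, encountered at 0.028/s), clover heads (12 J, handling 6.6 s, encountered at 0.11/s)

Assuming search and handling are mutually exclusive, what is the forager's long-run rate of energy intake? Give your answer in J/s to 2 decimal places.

Energy encountered per unit search time: 0.028×2.6 + 0.11×12 = 1.393 J/s.
Handling time per unit search time: 0.028×6.8 + 0.11×6.6 = 0.9164.
Rate = 1.393/(1 + 0.9164) = 0.7268 J/s.

0.73 J/s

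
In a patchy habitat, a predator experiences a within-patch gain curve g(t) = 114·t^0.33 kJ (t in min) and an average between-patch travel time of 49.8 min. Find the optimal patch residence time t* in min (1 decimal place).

Maximise g(t)/(T+t): set derivative to zero → g'(t)(T+t) = g(t).
g'(t) = 0.33·114·t^-0.67. Setting 0.33·114·t^-0.67 = 114·t^0.33/(49.8+t) gives 0.33(49.8+t) = t, so 0.67·t = 0.33×49.8.
t* = 0.33×49.8/0.67 = 24.53 min.

24.5 min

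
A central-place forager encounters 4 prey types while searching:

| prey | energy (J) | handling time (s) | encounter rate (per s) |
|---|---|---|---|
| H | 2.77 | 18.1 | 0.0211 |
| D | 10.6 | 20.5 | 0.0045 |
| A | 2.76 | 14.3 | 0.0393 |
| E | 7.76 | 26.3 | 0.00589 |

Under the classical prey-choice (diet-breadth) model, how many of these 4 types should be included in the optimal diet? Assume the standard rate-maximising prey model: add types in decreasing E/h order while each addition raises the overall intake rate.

4

E/h in descending order: D 0.517, E 0.295, A 0.193, H 0.153 J/s. The optimal diet is the largest prefix of this list for which every included type satisfies E_i/h_i > R on the types above it.
Rate on top 1: 0.04367. E: 0.295 > 0.04367 → include.
Rate on top 2: 0.0749. A: 0.193 > 0.0749 → include.
Rate on top 3: 0.1116. H: 0.153 > 0.1116 → include.
Optimal diet: D, E, A, H — 4 of 4 types.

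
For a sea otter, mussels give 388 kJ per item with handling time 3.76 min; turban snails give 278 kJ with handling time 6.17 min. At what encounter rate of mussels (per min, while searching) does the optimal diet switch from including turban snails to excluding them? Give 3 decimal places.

Drop turban snails once their profitability E₂/h₂ falls below the rate achievable on mussels alone: E₂/h₂ = λE₁/(1 + λh₁).
Solve for λ: λE₁h₂ = E₂(1 + λh₁) → λ(E₁h₂ − E₂h₁) = E₂ → λ = E₂/(E₁h₂ − E₂h₁).
λ = 278/(388×6.17 − 278×3.76) = 278/1349 = 0.2061 per min.

0.206 per min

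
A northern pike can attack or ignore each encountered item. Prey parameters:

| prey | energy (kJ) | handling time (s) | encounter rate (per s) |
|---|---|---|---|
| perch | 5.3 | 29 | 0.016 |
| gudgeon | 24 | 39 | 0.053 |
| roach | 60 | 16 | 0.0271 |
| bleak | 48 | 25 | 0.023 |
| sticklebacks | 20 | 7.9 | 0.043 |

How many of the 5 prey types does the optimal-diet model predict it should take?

3

Profitabilities (E/h, kJ/s): roach 3.75, sticklebacks 2.53, bleak 1.92, gudgeon 0.615, perch 0.183. Add prey in this order while the next type's profitability exceeds the intake rate on those already taken.
Rate on top 1: 1.134. sticklebacks: 2.53 > 1.134 → include.
Rate on top 2: 1.402. bleak: 1.92 > 1.402 → include.
Rate on top 3: 1.529. gudgeon: 0.615 < 1.529 → exclude; stop.
Optimal diet: roach, sticklebacks, bleak — 3 of 5 types.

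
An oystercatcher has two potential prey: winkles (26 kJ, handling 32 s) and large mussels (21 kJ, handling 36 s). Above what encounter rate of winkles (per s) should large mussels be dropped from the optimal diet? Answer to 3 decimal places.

At the threshold, the rate on winkles alone equals the profitability of large mussels: λ·26/(1 + λ·32) = 21/36 = 0.5833.
Rearranging, λ(26 − 0.5833×32) = 0.5833, so λ = 0.5833/7.333 = 0.07955 per s.

0.080 per s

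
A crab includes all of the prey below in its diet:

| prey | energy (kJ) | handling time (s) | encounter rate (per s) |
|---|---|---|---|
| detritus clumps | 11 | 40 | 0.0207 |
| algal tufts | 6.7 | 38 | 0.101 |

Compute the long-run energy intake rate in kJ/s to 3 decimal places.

0.160 kJ/s

Energy encountered per unit search time: 0.0207×11 + 0.101×6.7 = 0.9044 kJ/s.
Handling time per unit search time: 0.0207×40 + 0.101×38 = 4.666.
Rate = 0.9044/(1 + 4.666) = 0.1596 kJ/s.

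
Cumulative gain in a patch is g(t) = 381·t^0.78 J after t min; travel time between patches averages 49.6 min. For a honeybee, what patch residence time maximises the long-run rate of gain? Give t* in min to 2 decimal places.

175.85 min

Maximise g(t)/(T+t): set derivative to zero → g'(t)(T+t) = g(t).
g'(t) = 0.78·381·t^-0.22. Setting 0.78·381·t^-0.22 = 381·t^0.78/(49.6+t) gives 0.78(49.6+t) = t, so 0.22·t = 0.78×49.6.
t* = 0.78×49.6/0.22 = 175.9 min.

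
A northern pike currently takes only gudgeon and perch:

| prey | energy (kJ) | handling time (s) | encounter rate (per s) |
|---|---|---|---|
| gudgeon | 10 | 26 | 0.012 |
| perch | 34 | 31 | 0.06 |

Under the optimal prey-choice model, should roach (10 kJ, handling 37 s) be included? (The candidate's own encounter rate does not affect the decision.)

No

Intake rate on the current diet: R = (0.012×10 + 0.06×34) / (1 + 0.012×26 + 0.06×31) = 2.16/3.172 = 0.681 kJ/s.
roach: E/h = 10/37 = 0.2703 kJ/s.
0.2703 < 0.681, so adding roach would lower the average — exclude it.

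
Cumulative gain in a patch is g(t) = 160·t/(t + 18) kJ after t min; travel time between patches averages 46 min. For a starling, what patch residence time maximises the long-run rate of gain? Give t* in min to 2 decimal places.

Maximise g(t)/(T+t): set derivative to zero → g'(t)(T+t) = g(t).
g'(t) = 160·18/(t + 18)². Setting 160·18/(t+18)² = 160t/[(t+18)(46+t)] gives 18(46+t) = t(t+18), so t² = 18×46 = 828.
t* = √828 = 28.77 min.

28.77 min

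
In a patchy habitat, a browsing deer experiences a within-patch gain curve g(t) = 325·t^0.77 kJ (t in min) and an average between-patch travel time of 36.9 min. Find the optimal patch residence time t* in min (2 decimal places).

123.53 min

By the marginal value theorem, leave when the instantaneous gain rate g'(t) equals the habitat-wide average g(t)/(T + t).
g'(t) = 0.77·325·t^-0.23. Setting 0.77·325·t^-0.23 = 325·t^0.77/(36.9+t) gives 0.77(36.9+t) = t, so 0.23·t = 0.77×36.9.
t* = 0.77×36.9/0.23 = 123.5 min.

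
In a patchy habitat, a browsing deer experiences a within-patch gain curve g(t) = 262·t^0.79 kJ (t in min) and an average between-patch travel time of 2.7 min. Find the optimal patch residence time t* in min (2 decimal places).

10.16 min

Optimal t* satisfies g'(t*) = g(t*)/(T + t*).
g'(t) = 0.79·262·t^-0.21. Setting 0.79·262·t^-0.21 = 262·t^0.79/(2.7+t) gives 0.79(2.7+t) = t, so 0.21·t = 0.79×2.7.
t* = 0.79×2.7/0.21 = 10.16 min.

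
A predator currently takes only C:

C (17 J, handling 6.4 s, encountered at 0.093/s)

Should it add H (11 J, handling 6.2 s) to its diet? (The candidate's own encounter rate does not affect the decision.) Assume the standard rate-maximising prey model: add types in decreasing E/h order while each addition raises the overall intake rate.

Current rate: (0.093×17)/(1 + 0.093×6.4) = 0.9911 J/s.
H: E/h = 11/6.2 = 1.774 J/s.
Since 1.774 > R, including H increases the long-run rate.

Yes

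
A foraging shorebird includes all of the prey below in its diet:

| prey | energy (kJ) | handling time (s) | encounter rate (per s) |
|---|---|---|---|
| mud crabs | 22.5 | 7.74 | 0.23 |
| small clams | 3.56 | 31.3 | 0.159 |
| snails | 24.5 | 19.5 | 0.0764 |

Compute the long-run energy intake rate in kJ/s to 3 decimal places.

Energy encountered per unit search time: 0.23×22.5 + 0.159×3.56 + 0.0764×24.5 = 7.613 kJ/s.
Handling time per unit search time: 0.23×7.74 + 0.159×31.3 + 0.0764×19.5 = 8.247.
Rate = 7.613/(1 + 8.247) = 0.8233 kJ/s.

0.823 kJ/s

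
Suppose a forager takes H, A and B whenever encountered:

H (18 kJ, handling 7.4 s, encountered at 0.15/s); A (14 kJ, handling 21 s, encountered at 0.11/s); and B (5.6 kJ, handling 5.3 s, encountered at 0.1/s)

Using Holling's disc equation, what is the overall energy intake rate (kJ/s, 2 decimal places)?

0.97 kJ/s

Energy encountered per unit search time: 0.15×18 + 0.11×14 + 0.1×5.6 = 4.8 kJ/s.
Handling time per unit search time: 0.15×7.4 + 0.11×21 + 0.1×5.3 = 3.95.
Rate = 4.8/(1 + 3.95) = 0.9697 kJ/s.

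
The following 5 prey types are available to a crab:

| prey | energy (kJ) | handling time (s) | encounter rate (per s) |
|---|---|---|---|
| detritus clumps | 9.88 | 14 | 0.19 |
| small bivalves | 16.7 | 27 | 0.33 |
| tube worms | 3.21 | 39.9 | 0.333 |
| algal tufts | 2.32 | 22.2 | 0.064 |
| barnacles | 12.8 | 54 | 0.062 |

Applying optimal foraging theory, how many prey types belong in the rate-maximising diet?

E/h in descending order: detritus clumps 0.706, small bivalves 0.619, barnacles 0.237, algal tufts 0.105, tube worms 0.0805 kJ/s. The optimal diet is the largest prefix of this list for which every included type satisfies E_i/h_i > R on the types above it.
Rate on top 1: 0.5129. small bivalves: 0.619 > 0.5129 → include.
Rate on top 2: 0.5878. barnacles: 0.237 < 0.5878 → exclude; stop.
Optimal diet: detritus clumps, small bivalves — 2 of 5 types.

2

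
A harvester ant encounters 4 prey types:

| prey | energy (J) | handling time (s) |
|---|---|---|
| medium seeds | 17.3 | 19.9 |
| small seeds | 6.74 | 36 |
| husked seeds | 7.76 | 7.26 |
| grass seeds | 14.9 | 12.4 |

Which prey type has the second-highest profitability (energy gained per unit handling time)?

husked seeds

Profitability E/h (J/s): medium seeds = 17.3/19.9 = 0.869, small seeds = 6.74/36 = 0.187, husked seeds = 7.76/7.26 = 1.07, grass seeds = 14.9/12.4 = 1.2.
Ranked: grass seeds > husked seeds > medium seeds > small seeds.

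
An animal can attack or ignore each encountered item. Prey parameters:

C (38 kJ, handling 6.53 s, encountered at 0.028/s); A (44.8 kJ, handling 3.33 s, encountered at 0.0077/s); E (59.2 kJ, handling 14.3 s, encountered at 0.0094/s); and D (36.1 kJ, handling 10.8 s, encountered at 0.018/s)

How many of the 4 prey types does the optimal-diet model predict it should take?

Rank by E/h (kJ/s): A 13.5, C 5.82, E 4.14, D 3.34. Include each in turn until the next type's E/h falls below the running intake rate.
Rate on top 1: 0.3363. C: 5.82 > 0.3363 → include.
Rate on top 2: 1.166. E: 4.14 > 1.166 → include.
Rate on top 3: 1.464. D: 3.34 > 1.464 → include.
Optimal diet: A, C, E, D — 4 of 4 types.

4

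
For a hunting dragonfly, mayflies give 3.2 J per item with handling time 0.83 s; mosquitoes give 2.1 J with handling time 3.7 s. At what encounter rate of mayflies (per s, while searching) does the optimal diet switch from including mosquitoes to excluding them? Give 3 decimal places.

0.208 per s

Drop mosquitoes once their profitability E₂/h₂ falls below the rate achievable on mayflies alone: E₂/h₂ = λE₁/(1 + λh₁).
Solve for λ: λE₁h₂ = E₂(1 + λh₁) → λ(E₁h₂ − E₂h₁) = E₂ → λ = E₂/(E₁h₂ − E₂h₁).
λ = 2.1/(3.2×3.7 − 2.1×0.83) = 2.1/10.1 = 0.208 per s.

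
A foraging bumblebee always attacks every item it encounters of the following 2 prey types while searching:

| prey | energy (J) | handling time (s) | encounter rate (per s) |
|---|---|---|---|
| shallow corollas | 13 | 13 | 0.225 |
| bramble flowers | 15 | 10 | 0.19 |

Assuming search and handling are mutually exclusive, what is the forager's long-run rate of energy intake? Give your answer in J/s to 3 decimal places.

Energy encountered per unit search time: 0.225×13 + 0.19×15 = 5.775 J/s.
Handling time per unit search time: 0.225×13 + 0.19×10 = 4.825.
Rate = 5.775/(1 + 4.825) = 0.9914 J/s.

0.991 J/s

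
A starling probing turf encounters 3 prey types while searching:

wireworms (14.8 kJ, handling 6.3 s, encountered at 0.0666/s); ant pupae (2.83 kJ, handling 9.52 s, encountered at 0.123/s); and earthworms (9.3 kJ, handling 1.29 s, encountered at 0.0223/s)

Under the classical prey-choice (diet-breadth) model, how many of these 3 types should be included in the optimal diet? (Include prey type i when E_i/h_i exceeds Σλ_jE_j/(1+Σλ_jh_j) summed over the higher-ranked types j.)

2

Profitabilities (E/h, kJ/s): earthworms 7.21, wireworms 2.35, ant pupae 0.297. Add prey in this order while the next type's profitability exceeds the intake rate on those already taken.
Rate on top 1: 0.2016. wireworms: 2.35 > 0.2016 → include.
Rate on top 2: 0.8237. ant pupae: 0.297 < 0.8237 → exclude; stop.
Optimal diet: earthworms, wireworms — 2 of 3 types.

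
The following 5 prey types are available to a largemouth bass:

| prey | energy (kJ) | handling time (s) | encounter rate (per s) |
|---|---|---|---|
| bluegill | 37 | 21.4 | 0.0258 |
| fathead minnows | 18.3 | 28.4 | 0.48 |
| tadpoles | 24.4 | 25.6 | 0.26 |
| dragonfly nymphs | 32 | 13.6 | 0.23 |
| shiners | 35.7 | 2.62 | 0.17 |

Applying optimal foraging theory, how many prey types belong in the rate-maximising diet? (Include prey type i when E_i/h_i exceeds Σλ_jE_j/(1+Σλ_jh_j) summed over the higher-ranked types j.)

1

Rank by E/h (kJ/s): shiners 13.6, dragonfly nymphs 2.35, bluegill 1.73, tadpoles 0.953, fathead minnows 0.644. Include each in turn until the next type's E/h falls below the running intake rate.
Rate on top 1: 4.199. dragonfly nymphs: 2.35 < 4.199 → exclude; stop.
Optimal diet: shiners — 1 of 5 types.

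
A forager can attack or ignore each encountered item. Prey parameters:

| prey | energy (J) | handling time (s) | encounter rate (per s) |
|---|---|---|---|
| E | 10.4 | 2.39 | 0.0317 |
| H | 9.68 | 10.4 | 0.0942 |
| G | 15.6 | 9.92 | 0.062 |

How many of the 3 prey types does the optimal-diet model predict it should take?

E/h in descending order: E 4.35, G 1.57, H 0.931 J/s. The optimal diet is the largest prefix of this list for which every included type satisfies E_i/h_i > R on the types above it.
Rate on top 1: 0.3065. G: 1.57 > 0.3065 → include.
Rate on top 2: 0.767. H: 0.931 > 0.767 → include.
Optimal diet: E, G, H — 3 of 3 types.

3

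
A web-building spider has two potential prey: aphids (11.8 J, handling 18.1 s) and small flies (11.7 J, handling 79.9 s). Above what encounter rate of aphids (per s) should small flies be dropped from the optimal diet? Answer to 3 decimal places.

Drop small flies once their profitability E₂/h₂ falls below the rate achievable on aphids alone: E₂/h₂ = λE₁/(1 + λh₁).
Solve for λ: λE₁h₂ = E₂(1 + λh₁) → λ(E₁h₂ − E₂h₁) = E₂ → λ = E₂/(E₁h₂ − E₂h₁).
λ = 11.7/(11.8×79.9 − 11.7×18.1) = 11.7/731.1 = 0.016 per s.

0.016 per s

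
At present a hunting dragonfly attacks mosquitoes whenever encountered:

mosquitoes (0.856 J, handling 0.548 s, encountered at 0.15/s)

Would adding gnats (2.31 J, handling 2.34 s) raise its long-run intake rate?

On mosquitoes alone, R = ΣλE/(1+Σλh) = 0.1284/1.082 = 0.1186 J/s.
Profitability of gnats: 2.31/2.34 = 0.9872 J/s.
0.9872 > 0.1186, so adding gnats raises the average — include it.

Yes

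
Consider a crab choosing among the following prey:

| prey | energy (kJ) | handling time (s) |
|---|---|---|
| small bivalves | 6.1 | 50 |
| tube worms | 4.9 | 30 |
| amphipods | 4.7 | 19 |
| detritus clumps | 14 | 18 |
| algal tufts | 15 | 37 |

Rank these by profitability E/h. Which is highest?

detritus clumps

Profitability E/h (kJ/s): small bivalves = 6.1/50 = 0.122, tube worms = 4.9/30 = 0.163, amphipods = 4.7/19 = 0.247, detritus clumps = 14/18 = 0.778, algal tufts = 15/37 = 0.405.
Ranked: detritus clumps > algal tufts > amphipods > tube worms > small bivalves.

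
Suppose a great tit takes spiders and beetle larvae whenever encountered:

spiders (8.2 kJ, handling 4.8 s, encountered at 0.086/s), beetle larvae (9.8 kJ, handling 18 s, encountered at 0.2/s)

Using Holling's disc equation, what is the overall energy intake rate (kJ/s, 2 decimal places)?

Energy encountered per unit search time: 0.086×8.2 + 0.2×9.8 = 2.665 kJ/s.
Handling time per unit search time: 0.086×4.8 + 0.2×18 = 4.013.
Rate = 2.665/(1 + 4.013) = 0.5317 kJ/s.

0.53 kJ/s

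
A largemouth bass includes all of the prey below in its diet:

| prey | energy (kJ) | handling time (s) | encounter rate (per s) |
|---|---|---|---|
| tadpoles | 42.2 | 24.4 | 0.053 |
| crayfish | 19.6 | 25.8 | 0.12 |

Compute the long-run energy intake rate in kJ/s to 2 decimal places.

R = Σλ_iE_i / (1 + Σλ_ih_i)
Numerator: 0.053×42.2 + 0.12×19.6 = 4.589
Denominator: 1 + 0.053×24.4 + 0.12×25.8 = 5.389
R = 4.589/5.389 = 0.8514 kJ/s

0.85 kJ/s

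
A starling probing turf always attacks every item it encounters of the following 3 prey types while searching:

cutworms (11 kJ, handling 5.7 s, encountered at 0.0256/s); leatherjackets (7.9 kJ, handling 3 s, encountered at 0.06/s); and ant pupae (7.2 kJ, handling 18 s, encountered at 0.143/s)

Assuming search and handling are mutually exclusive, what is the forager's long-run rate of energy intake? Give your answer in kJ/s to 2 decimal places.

0.46 kJ/s

R = (0.0256×11 + 0.06×7.9 + 0.143×7.2) / (1 + 0.0256×5.7 + 0.06×3 + 0.143×18) = 1.785/3.9 = 0.4578 kJ/s.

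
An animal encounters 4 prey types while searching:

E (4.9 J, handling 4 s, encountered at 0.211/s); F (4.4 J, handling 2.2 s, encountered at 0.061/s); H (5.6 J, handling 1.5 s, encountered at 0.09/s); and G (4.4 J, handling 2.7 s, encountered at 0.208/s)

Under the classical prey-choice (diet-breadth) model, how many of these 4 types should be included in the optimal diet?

4

E/h in descending order: H 3.73, F 2, G 1.63, E 1.23 J/s. The optimal diet is the largest prefix of this list for which every included type satisfies E_i/h_i > R on the types above it.
Rate on top 1: 0.4441. F: 2 > 0.4441 → include.
Rate on top 2: 0.6086. G: 1.63 > 0.6086 → include.
Rate on top 3: 0.9218. E: 1.23 > 0.9218 → include.
Optimal diet: H, F, G, E — 4 of 4 types.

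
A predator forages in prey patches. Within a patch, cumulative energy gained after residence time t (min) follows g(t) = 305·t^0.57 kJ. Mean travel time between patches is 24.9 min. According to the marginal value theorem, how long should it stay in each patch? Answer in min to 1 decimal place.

33.0 min

Maximise g(t)/(T+t): set derivative to zero → g'(t)(T+t) = g(t).
g'(t) = 0.57·305·t^-0.43. Setting 0.57·305·t^-0.43 = 305·t^0.57/(24.9+t) gives 0.57(24.9+t) = t, so 0.43·t = 0.57×24.9.
t* = 0.57×24.9/0.43 = 33.01 min.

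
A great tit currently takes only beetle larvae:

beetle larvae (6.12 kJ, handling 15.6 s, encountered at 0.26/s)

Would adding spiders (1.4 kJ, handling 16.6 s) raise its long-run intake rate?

Current rate: (0.26×6.12)/(1 + 0.26×15.6) = 0.3147 kJ/s.
spiders: E/h = 1.4/16.6 = 0.08434 kJ/s.
0.08434 < 0.3147, so adding spiders would lower the average — exclude it.

No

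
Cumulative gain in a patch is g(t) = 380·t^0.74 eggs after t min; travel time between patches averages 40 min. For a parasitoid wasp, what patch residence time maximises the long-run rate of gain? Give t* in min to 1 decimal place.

By the marginal value theorem, leave when the instantaneous gain rate g'(t) equals the habitat-wide average g(t)/(T + t).
g'(t) = 0.74·380·t^-0.26. Setting 0.74·380·t^-0.26 = 380·t^0.74/(40+t) gives 0.74(40+t) = t, so 0.26·t = 0.74×40.
t* = 0.74×40/0.26 = 113.8 min.

113.8 min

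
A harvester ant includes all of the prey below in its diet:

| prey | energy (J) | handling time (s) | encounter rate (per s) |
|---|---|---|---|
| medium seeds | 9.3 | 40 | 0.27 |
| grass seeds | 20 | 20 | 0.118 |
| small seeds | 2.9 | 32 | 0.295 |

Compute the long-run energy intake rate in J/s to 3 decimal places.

0.243 J/s

Energy encountered per unit search time: 0.27×9.3 + 0.118×20 + 0.295×2.9 = 5.727 J/s.
Handling time per unit search time: 0.27×40 + 0.118×20 + 0.295×32 = 22.6.
Rate = 5.727/(1 + 22.6) = 0.2426 J/s.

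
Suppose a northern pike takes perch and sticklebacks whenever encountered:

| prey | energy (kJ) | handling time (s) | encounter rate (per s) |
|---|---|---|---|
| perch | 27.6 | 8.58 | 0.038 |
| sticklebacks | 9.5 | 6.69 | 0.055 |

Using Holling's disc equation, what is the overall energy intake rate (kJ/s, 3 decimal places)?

R = (0.038×27.6 + 0.055×9.5) / (1 + 0.038×8.58 + 0.055×6.69) = 1.571/1.694 = 0.9276 kJ/s.

0.928 kJ/s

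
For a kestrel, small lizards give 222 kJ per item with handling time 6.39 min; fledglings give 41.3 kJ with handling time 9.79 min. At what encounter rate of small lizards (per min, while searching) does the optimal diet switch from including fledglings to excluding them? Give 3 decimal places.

0.022 per min

The zero-one rule: include fledglings iff E₂/h₂ > λE₁/(1+λh₁). Equality gives the switch point.
λE₁h₂ = E₂ + λE₂h₁ ⇒ λ = E₂/(E₁h₂ − E₂h₁) = 41.3/(2173 − 263.9) = 0.02163 per min.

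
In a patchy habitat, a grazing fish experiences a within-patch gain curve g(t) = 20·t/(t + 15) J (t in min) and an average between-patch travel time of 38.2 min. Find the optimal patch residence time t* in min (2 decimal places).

Optimal t* satisfies g'(t*) = g(t*)/(T + t*).
g'(t) = 20·15/(t + 15)². Setting 20·15/(t+15)² = 20t/[(t+15)(38.2+t)] gives 15(38.2+t) = t(t+15), so t² = 15×38.2 = 573.
t* = √573 = 23.94 min.

23.94 min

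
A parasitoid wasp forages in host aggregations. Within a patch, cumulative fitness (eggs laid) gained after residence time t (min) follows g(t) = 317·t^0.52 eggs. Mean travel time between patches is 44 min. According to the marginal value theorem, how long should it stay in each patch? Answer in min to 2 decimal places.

47.67 min

Maximise g(t)/(T+t): set derivative to zero → g'(t)(T+t) = g(t).
g'(t) = 0.52·317·t^-0.48. Setting 0.52·317·t^-0.48 = 317·t^0.52/(44+t) gives 0.52(44+t) = t, so 0.48·t = 0.52×44.
t* = 0.52×44/0.48 = 47.67 min.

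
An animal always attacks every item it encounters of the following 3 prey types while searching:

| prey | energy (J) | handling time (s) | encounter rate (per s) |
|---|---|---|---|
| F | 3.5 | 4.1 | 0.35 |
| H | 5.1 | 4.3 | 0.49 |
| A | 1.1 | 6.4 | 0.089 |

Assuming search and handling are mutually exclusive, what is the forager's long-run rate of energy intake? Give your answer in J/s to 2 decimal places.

R = Σλ_iE_i / (1 + Σλ_ih_i)
Numerator: 0.35×3.5 + 0.49×5.1 + 0.089×1.1 = 3.822
Denominator: 1 + 0.35×4.1 + 0.49×4.3 + 0.089×6.4 = 5.112
R = 3.822/5.112 = 0.7477 J/s

0.75 J/s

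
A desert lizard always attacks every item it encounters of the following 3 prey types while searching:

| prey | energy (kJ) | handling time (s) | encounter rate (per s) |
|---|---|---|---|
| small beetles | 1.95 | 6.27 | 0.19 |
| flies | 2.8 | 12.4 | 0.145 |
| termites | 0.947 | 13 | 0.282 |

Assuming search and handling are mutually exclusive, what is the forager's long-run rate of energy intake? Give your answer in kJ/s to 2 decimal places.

Energy encountered per unit search time: 0.19×1.95 + 0.145×2.8 + 0.282×0.947 = 1.044 kJ/s.
Handling time per unit search time: 0.19×6.27 + 0.145×12.4 + 0.282×13 = 6.655.
Rate = 1.044/(1 + 6.655) = 0.1363 kJ/s.

0.14 kJ/s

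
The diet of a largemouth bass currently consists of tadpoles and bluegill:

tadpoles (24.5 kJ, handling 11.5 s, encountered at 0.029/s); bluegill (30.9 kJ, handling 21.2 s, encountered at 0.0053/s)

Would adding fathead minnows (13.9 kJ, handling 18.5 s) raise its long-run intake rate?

On tadpoles and bluegill alone, R = ΣλE/(1+Σλh) = 0.8743/1.446 = 0.6047 kJ/s.
fathead minnows: E/h = 13.9/18.5 = 0.7514 kJ/s.
Since 0.7514 > R, including fathead minnows increases the long-run rate.

Yes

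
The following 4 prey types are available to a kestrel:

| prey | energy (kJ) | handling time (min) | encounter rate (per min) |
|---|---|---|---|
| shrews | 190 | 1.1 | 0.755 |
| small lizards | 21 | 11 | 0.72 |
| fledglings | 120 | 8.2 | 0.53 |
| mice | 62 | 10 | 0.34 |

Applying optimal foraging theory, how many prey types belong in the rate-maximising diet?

1

E/h in descending order: shrews 173, fledglings 14.6, mice 6.2, small lizards 1.91 kJ/min. The optimal diet is the largest prefix of this list for which every included type satisfies E_i/h_i > R on the types above it.
Rate on top 1: 78.37. fledglings: 14.6 < 78.37 → exclude; stop.
Optimal diet: shrews — 1 of 4 types.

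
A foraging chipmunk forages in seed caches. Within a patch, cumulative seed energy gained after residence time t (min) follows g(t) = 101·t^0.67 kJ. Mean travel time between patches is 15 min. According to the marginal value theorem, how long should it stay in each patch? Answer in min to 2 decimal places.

Optimal t* satisfies g'(t*) = g(t*)/(T + t*).
g'(t) = 0.67·101·t^-0.33. Setting 0.67·101·t^-0.33 = 101·t^0.67/(15+t) gives 0.67(15+t) = t, so 0.33·t = 0.67×15.
t* = 0.67×15/0.33 = 30.45 min.

30.45 min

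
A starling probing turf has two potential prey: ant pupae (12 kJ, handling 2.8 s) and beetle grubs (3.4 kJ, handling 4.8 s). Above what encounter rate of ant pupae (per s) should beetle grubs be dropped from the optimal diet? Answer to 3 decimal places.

0.071 per s

The zero-one rule: include beetle grubs iff E₂/h₂ > λE₁/(1+λh₁). Equality gives the switch point.
λE₁h₂ = E₂ + λE₂h₁ ⇒ λ = E₂/(E₁h₂ − E₂h₁) = 3.4/(57.6 − 9.52) = 0.07072 per s.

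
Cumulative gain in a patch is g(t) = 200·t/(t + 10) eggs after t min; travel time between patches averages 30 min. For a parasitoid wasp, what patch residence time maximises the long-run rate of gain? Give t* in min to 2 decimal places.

Maximise g(t)/(T+t): set derivative to zero → g'(t)(T+t) = g(t).
g'(t) = 200·10/(t + 10)². Setting 200·10/(t+10)² = 200t/[(t+10)(30+t)] gives 10(30+t) = t(t+10), so t² = 10×30 = 300.
t* = √300 = 17.32 min.

17.32 min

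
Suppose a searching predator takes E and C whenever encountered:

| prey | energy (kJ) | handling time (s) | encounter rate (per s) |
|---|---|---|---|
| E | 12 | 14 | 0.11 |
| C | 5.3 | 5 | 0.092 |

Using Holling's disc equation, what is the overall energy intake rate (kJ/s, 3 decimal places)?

0.603 kJ/s

Energy encountered per unit search time: 0.11×12 + 0.092×5.3 = 1.808 kJ/s.
Handling time per unit search time: 0.11×14 + 0.092×5 = 2.
Rate = 1.808/(1 + 2) = 0.6025 kJ/s.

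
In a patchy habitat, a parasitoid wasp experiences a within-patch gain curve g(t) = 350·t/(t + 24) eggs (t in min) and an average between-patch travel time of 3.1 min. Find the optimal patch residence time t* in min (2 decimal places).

8.63 min

Optimal t* satisfies g'(t*) = g(t*)/(T + t*).
g'(t) = 350·24/(t + 24)². Setting 350·24/(t+24)² = 350t/[(t+24)(3.1+t)] gives 24(3.1+t) = t(t+24), so t² = 24×3.1 = 74.4.
t* = √74.4 = 8.626 min.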